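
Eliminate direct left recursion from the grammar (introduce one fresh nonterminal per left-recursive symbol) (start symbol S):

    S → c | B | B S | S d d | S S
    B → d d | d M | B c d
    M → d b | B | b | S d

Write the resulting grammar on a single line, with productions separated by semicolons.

S → c S' | B S' | B S S'; B → d d B' | d M B'; M → d b | B | b | S d; S' → d d S' | S S' | eps; B' → c d B' | eps

Left recursion appears on S, B.
For S: α = {d d, S}, β = {c, B, B S}. Rewrite as S → β S' and S' → α S' | ε.
For B: α = {c d}, β = {d d, d M}. Rewrite as B → β B' and B' → α B' | ε.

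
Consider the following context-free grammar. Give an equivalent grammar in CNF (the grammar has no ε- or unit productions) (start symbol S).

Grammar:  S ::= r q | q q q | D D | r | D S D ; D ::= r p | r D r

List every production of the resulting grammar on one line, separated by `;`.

Introduce a nonterminal for each terminal appearing in a rule of length ≥ 2: X1 → r, X2 → q, X3 → p.
Binarize each right-hand side of length ≥ 3 by chaining fresh nonterminals (Y1, Y2, …): affected rules were S → X2 X2 X2; S → D S D; D → X1 D X1.

S ::= X1 X2 | X2 Y1 | D D | r | D Y2; D ::= X1 X3 | X1 Y3; X1 ::= r; X2 ::= q; X3 ::= p; Y1 ::= X2 X2; Y2 ::= S D; Y3 ::= D X1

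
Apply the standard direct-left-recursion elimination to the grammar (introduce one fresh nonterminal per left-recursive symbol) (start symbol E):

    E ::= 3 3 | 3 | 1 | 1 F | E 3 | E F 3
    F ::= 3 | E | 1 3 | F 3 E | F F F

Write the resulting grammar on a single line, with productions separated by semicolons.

Left recursion appears on E, F.
For E: α = {3, F 3}, β = {3 3, 3, 1, 1 F}. Rewrite as E → β E' and E' → α E' | ε.
For F: α = {3 E, F F}, β = {3, E, 1 3}. Rewrite as F → β F' and F' → α F' | ε.

E ::= 3 3 E' | 3 E' | 1 E' | 1 F E'; F ::= 3 F' | E F' | 1 3 F'; E' ::= 3 E' | F 3 E' | ε; F' ::= 3 E F' | F F F' | ε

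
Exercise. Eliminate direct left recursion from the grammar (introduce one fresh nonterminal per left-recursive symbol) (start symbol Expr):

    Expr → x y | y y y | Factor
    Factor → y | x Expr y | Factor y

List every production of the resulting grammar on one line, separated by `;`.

Expr → x y | y y y | Factor; Factor → y Factor1 | x Expr y Factor1; Factor1 → y Factor1 | ε

Factor is directly left-recursive.
For Factor: α = {y}, β = {y, x Expr y}. Rewrite as Factor → β Factor1 and Factor1 → α Factor1 | ε.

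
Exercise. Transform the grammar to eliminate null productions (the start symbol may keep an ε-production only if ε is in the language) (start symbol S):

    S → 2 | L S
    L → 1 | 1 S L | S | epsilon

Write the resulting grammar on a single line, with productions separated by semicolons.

Nullable nonterminals: {L}.
ε ∉ L(G), so no ε-production is kept.
Add the nullable-subset variants: L → 1 S L gives 1 S L | 1 S.

S → 2 | L S; L → 1 | 1 S L | 1 S | S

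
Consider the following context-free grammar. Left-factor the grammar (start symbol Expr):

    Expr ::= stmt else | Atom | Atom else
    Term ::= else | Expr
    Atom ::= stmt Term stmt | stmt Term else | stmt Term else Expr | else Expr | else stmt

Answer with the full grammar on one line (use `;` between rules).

Expr has alternatives sharing prefix 'Atom': factor to Expr → Atom Expr1 with Expr1 → ε | else.
Atom has alternatives sharing prefix 'stmt Term': factor to Atom → stmt Term Atom1 with Atom1 → stmt | else | else Expr.
Atom has alternatives sharing prefix 'else': factor to Atom → else Atom2 with Atom2 → Expr | stmt.
Atom1 has alternatives sharing prefix 'else': factor to Atom1 → else Atom11 with Atom11 → ε | Expr.

Expr ::= stmt else | Atom Expr1; Term ::= else | Expr; Atom ::= stmt Term Atom1 | else Atom2; Expr1 ::= ε | else; Atom1 ::= stmt | else Atom11; Atom2 ::= Expr | stmt; Atom11 ::= ε | Expr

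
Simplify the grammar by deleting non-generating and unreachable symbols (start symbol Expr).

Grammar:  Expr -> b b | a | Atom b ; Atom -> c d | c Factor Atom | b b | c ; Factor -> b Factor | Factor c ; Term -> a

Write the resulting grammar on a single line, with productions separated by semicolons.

Generating nonterminals: {Atom, Expr, Term}.
Reachable from Expr after that: {Atom, Expr}.
Removed useless symbols: {Factor, Term} and every production mentioning them.

Expr -> b b | a | Atom b; Atom -> c d | b b | c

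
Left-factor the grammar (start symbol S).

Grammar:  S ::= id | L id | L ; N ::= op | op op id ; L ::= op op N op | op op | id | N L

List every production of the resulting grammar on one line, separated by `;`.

S has alternatives sharing prefix 'L': factor to S → L S' with S' → id | ε.
N has alternatives sharing prefix 'op': factor to N → op N' with N' → ε | op id.
L has alternatives sharing prefix 'op op': factor to L → op op L' with L' → N op | ε.

S ::= id | L S'; N ::= op N'; L ::= id | N L | op op L'; S' ::= id | ε; N' ::= ε | op id; L' ::= N op | ε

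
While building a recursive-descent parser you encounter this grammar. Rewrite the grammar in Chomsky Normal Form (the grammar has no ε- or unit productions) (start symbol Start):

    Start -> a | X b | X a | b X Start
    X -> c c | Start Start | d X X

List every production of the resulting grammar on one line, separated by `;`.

Introduce a nonterminal for each terminal appearing in a rule of length ≥ 2: X1 → b, X2 → a, X3 → c, X4 → d.
Binarize each right-hand side of length ≥ 3 by chaining fresh nonterminals (Y1, Y2, …): affected rules were Start → X1 X Start; X → X4 X X.

Start -> a | X X1 | X X2 | X1 Y1; X -> X3 X3 | Start Start | X4 Y2; X1 -> b; X2 -> a; X3 -> c; X4 -> d; Y1 -> X Start; Y2 -> X X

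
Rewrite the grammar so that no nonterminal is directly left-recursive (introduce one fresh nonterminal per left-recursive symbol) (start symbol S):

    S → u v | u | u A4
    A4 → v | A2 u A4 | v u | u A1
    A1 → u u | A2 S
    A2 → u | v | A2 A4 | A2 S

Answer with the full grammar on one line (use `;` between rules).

S → u v | u | u A4; A4 → v | A2 u A4 | v u | u A1; A1 → u u | A2 S; A2 → u A2' | v A2'; A2' → A4 A2' | S A2' | epsilon

Directly left-recursive nonterminal: A2.
For A2: α = {A4, S}, β = {u, v}. Rewrite as A2 → β A2' and A2' → α A2' | ε.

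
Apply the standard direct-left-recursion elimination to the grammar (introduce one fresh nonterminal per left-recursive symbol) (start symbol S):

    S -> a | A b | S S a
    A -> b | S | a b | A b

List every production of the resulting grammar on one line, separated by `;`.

S, A are directly left-recursive.
For S: α = {S a}, β = {a, A b}. Rewrite as S → β S' and S' → α S' | ε.
For A: α = {b}, β = {b, S, a b}. Rewrite as A → β A' and A' → α A' | ε.

S -> a S' | A b S'; A -> b A' | S A' | a b A'; S' -> S a S' | ε; A' -> b A' | ε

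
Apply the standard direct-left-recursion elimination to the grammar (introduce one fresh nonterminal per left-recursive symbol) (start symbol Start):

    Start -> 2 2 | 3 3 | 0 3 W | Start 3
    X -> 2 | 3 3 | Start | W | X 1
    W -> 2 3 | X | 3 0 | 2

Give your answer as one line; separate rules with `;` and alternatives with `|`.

Start -> 2 2 Start1 | 3 3 Start1 | 0 3 W Start1; X -> 2 X1 | 3 3 X1 | Start X1 | W X1; W -> 2 3 | X | 3 0 | 2; Start1 -> 3 Start1 | ε; X1 -> 1 X1 | ε

Left recursion appears on Start, X.
For Start: α = {3}, β = {2 2, 3 3, 0 3 W}. Rewrite as Start → β Start1 and Start1 → α Start1 | ε.
For X: α = {1}, β = {2, 3 3, Start, W}. Rewrite as X → β X1 and X1 → α X1 | ε.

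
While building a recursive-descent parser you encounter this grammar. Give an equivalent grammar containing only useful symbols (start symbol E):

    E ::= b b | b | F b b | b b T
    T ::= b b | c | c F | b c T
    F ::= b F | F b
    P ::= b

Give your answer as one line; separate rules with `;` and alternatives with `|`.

E ::= b b | b | b b T; T ::= b b | c | b c T

Generating nonterminals: {E, P, T}.
Reachable from E after that: {E, T}.
Removed useless symbols: {F, P} and every production mentioning them.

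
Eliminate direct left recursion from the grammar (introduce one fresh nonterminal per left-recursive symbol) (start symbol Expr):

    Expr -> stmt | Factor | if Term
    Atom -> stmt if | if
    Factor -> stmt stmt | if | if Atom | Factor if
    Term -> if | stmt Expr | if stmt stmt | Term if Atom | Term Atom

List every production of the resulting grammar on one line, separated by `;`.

Expr -> stmt | Factor | if Term; Atom -> stmt if | if; Factor -> stmt stmt Factor1 | if Factor1 | if Atom Factor1; Term -> if Term1 | stmt Expr Term1 | if stmt stmt Term1; Factor1 -> if Factor1 | ε; Term1 -> if Atom Term1 | Atom Term1 | ε

Left recursion appears on Factor, Term.
For Factor: α = {if}, β = {stmt stmt, if, if Atom}. Rewrite as Factor → β Factor1 and Factor1 → α Factor1 | ε.
For Term: α = {if Atom, Atom}, β = {if, stmt Expr, if stmt stmt}. Rewrite as Term → β Term1 and Term1 → α Term1 | ε.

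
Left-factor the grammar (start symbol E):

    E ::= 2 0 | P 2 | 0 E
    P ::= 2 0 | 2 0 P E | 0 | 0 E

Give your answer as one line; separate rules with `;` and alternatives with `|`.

P has alternatives sharing prefix '2 0': factor to P → 2 0 P' with P' → ε | P E.
P has alternatives sharing prefix '0': factor to P → 0 P'' with P'' → ε | E.

E ::= 2 0 | P 2 | 0 E; P ::= 2 0 P' | 0 P''; P' ::= ε | P E; P'' ::= ε | E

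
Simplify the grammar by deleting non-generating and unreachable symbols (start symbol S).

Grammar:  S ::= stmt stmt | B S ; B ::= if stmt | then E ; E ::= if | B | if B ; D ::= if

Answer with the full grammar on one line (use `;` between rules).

Generating nonterminals: {B, D, E, S}.
Reachable from S after that: {B, E, S}.
Removed useless symbols: {D} and every production mentioning them.

S ::= stmt stmt | B S; B ::= if stmt | then E; E ::= if | B | if B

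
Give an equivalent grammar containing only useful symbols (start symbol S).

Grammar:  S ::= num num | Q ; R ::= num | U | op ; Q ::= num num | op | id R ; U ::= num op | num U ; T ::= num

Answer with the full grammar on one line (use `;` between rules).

S ::= num num | Q; R ::= num | U | op; Q ::= num num | op | id R; U ::= num op | num U

Generating nonterminals: {Q, R, S, T, U}.
Reachable from S after that: {Q, R, S, U}.
Removed useless symbols: {T} and every production mentioning them.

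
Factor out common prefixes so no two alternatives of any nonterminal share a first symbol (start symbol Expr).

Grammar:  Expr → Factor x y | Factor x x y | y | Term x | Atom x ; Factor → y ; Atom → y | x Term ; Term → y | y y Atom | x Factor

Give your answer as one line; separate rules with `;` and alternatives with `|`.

Expr has alternatives sharing prefix 'Factor x': factor to Expr → Factor x Expr1 with Expr1 → y | x y.
Term has alternatives sharing prefix 'y': factor to Term → y Term1 with Term1 → ε | y Atom.

Expr → y | Term x | Atom x | Factor x Expr1; Factor → y; Atom → y | x Term; Term → x Factor | y Term1; Expr1 → y | x y; Term1 → ε | y Atom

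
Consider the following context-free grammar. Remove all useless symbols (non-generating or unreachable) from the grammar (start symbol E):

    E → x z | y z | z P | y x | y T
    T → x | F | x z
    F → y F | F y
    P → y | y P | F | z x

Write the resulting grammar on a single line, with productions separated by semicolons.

E → x z | y z | z P | y x | y T; T → x | x z; P → y | y P | z x

Generating nonterminals: {E, P, T}.
Reachable from E after that: {E, P, T}.
Removed useless symbols: {F} and every production mentioning them.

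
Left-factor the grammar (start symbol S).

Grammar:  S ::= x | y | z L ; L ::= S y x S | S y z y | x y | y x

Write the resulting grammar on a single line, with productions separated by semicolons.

S ::= x | y | z L; L ::= x y | y x | S y L'; L' ::= x S | z y

L has alternatives sharing prefix 'S y': factor to L → S y L' with L' → x S | z y.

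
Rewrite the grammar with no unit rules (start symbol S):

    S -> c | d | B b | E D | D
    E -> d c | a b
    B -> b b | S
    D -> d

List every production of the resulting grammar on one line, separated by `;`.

S -> d | c | B b | E D; E -> d c | a b; B -> b b | d | c | B b | E D; D -> d

Unit pairs: B ⇒* {D, S}; S ⇒* {D}.
For each unit pair (A, B), copy every non-unit production of B to A, then drop all unit productions.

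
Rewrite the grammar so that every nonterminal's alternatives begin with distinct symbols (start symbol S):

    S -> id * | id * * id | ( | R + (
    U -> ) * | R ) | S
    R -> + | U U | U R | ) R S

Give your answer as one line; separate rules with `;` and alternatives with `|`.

S has alternatives sharing prefix 'id *': factor to S → id * S' with S' → ε | * id.
R has alternatives sharing prefix 'U': factor to R → U R' with R' → U | R.

S -> ( | R + ( | id * S'; U -> ) * | R ) | S; R -> + | ) R S | U R'; S' -> ε | * id; R' -> U | R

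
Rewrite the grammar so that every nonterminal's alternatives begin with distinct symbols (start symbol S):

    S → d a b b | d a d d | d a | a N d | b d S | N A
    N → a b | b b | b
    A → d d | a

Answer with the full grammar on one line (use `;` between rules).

S → a N d | b d S | N A | d a S'; N → a b | b N'; A → d d | a; S' → b b | d d | ε; N' → b | ε

S has alternatives sharing prefix 'd a': factor to S → d a S' with S' → b b | d d | ε.
N has alternatives sharing prefix 'b': factor to N → b N' with N' → b | ε.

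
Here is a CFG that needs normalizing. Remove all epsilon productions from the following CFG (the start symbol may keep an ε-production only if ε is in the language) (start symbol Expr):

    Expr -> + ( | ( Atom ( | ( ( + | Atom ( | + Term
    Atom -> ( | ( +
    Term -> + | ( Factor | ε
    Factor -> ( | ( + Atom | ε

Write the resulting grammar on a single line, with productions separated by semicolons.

Nullable set = {Factor, Term}.
ε ∉ L(G), so no ε-production is kept.
Expand every rule over subsets of its nullable positions: Expr → + Term gives + Term | +. Term → ( Factor gives ( Factor | (.

Expr -> + ( | ( Atom ( | ( ( + | Atom ( | + Term | +; Atom -> ( | ( +; Term -> + | ( Factor | (; Factor -> ( | ( + Atom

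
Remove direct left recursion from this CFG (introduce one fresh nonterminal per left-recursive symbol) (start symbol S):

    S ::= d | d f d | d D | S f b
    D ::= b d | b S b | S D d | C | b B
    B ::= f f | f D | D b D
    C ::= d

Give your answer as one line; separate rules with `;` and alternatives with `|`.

S ::= d S' | d f d S' | d D S'; D ::= b d | b S b | S D d | C | b B; B ::= f f | f D | D b D; C ::= d; S' ::= f b S' | eps

Directly left-recursive nonterminal: S.
For S: α = {f b}, β = {d, d f d, d D}. Rewrite as S → β S' and S' → α S' | ε.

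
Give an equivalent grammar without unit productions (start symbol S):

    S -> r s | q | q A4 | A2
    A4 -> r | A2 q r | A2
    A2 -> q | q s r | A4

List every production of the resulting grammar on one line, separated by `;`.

S -> r | A2 q r | q | q s r | r s | q A4; A4 -> r | A2 q r | q | q s r; A2 -> r | A2 q r | q | q s r

Unit pairs: A2 ⇒* {A4}; A4 ⇒* {A2}; S ⇒* {A2, A4}.
For each unit pair (A, B), copy every non-unit production of B to A, then drop all unit productions.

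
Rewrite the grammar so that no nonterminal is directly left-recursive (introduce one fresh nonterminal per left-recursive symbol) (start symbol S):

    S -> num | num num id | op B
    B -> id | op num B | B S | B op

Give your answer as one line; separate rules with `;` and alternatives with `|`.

S -> num | num num id | op B; B -> id B' | op num B B'; B' -> S B' | op B' | ε

Directly left-recursive nonterminal: B.
For B: α = {S, op}, β = {id, op num B}. Rewrite as B → β B' and B' → α B' | ε.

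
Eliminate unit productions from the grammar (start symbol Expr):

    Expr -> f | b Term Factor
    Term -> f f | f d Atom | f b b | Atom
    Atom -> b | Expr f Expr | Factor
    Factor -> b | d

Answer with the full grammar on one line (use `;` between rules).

Expr -> f | b Term Factor; Term -> f f | f d Atom | f b b | b | Expr f Expr | d; Atom -> b | Expr f Expr | d; Factor -> b | d

Unit pairs: Atom ⇒* {Factor}; Term ⇒* {Atom, Factor}.
For every A with A ⇒* B via unit rules, add B's non-unit alternatives to A; then delete every rule of the form X → Y.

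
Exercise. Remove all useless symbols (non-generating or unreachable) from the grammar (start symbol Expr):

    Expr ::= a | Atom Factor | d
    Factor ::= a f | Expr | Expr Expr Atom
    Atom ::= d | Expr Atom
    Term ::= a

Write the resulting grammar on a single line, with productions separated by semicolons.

Expr ::= a | Atom Factor | d; Factor ::= a f | Expr | Expr Expr Atom; Atom ::= d | Expr Atom

Generating nonterminals: {Atom, Expr, Factor, Term}.
Reachable from Expr after that: {Atom, Expr, Factor}.
Removed useless symbols: {Term} and every production mentioning them.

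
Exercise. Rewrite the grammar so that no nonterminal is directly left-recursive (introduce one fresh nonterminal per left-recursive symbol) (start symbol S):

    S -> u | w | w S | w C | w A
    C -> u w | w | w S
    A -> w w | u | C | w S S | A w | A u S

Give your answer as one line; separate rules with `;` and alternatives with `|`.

Directly left-recursive nonterminal: A.
For A: α = {w, u S}, β = {w w, u, C, w S S}. Rewrite as A → β A' and A' → α A' | ε.

S -> u | w | w S | w C | w A; C -> u w | w | w S; A -> w w A' | u A' | C A' | w S S A'; A' -> w A' | u S A' | eps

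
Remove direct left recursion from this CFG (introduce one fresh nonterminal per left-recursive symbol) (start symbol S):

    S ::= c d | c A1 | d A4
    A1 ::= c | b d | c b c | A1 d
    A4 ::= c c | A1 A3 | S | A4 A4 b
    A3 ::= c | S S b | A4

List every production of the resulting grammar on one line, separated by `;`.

S ::= c d | c A1 | d A4; A1 ::= c A1' | b d A1' | c b c A1'; A4 ::= c c A4' | A1 A3 A4' | S A4'; A3 ::= c | S S b | A4; A1' ::= d A1' | ε; A4' ::= A4 b A4' | ε

Left recursion appears on A1, A4.
For A1: α = {d}, β = {c, b d, c b c}. Rewrite as A1 → β A1' and A1' → α A1' | ε.
For A4: α = {A4 b}, β = {c c, A1 A3, S}. Rewrite as A4 → β A4' and A4' → α A4' | ε.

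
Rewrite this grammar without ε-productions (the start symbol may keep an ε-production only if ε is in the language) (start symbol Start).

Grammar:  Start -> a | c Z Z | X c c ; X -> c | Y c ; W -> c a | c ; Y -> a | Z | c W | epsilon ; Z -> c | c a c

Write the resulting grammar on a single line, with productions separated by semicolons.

Start -> a | c Z Z | X c c; X -> c | Y c; W -> c a | c; Y -> a | Z | c W; Z -> c | c a c

The nullable symbols are {Y}.
ε ∉ L(G), so no ε-production is kept.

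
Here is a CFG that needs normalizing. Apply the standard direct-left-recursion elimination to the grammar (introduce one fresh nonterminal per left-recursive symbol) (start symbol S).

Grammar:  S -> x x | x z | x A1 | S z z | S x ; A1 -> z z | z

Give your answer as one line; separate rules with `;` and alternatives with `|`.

S is directly left-recursive.
For S: α = {z z, x}, β = {x x, x z, x A1}. Rewrite as S → β S' and S' → α S' | ε.

S -> x x S' | x z S' | x A1 S'; A1 -> z z | z; S' -> z z S' | x S' | ε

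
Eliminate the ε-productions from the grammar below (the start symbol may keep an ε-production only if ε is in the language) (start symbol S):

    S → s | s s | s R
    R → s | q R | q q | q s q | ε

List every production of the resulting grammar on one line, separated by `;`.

S → s | s s | s R; R → s | q R | q | q q | q s q

Nullable set = {R}.
ε ∉ L(G), so no ε-production is kept.
Add the nullable-subset variants: R → q R gives q R | q.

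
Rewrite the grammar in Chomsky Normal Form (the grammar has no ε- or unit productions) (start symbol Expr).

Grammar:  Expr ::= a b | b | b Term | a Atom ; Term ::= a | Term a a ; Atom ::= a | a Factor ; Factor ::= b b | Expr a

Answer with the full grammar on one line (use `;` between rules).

Introduce a nonterminal for each terminal appearing in a rule of length ≥ 2: X1 → a, X2 → b.
Binarize each right-hand side of length ≥ 3 by chaining fresh nonterminals (Y1, Y2, …): affected rules were Term → Term X1 X1.

Expr ::= X1 X2 | b | X2 Term | X1 Atom; Term ::= a | Term Y1; Atom ::= a | X1 Factor; Factor ::= X2 X2 | Expr X1; X1 ::= a; X2 ::= b; Y1 ::= X1 X1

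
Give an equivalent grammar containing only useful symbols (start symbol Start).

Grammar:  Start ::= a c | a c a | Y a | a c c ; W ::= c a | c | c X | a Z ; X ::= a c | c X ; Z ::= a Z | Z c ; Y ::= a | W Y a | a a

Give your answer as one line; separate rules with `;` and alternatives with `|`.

Start ::= a c | a c a | Y a | a c c; W ::= c a | c | c X; X ::= a c | c X; Y ::= a | W Y a | a a

Generating nonterminals: {Start, W, X, Y}.
Reachable from Start after that: {Start, W, X, Y}.
Removed useless symbols: {Z} and every production mentioning them.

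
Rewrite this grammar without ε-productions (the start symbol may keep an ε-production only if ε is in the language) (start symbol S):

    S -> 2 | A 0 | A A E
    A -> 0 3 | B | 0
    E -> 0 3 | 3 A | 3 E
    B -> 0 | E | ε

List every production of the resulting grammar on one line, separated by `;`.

The nullable symbols are {A, B}.
ε ∉ L(G), so no ε-production is kept.
Expand every rule over subsets of its nullable positions: S → A 0 gives A 0 | 0. S → A A E gives A A E | A E | E. E → 3 A gives 3 A | 3.

S -> 2 | A 0 | 0 | A A E | A E | E; A -> 0 3 | B | 0; E -> 0 3 | 3 A | 3 | 3 E; B -> 0 | E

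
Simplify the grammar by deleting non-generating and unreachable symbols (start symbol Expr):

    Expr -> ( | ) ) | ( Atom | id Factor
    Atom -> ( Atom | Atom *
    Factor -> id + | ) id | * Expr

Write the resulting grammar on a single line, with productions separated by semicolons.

Expr -> ( | ) ) | id Factor; Factor -> id + | ) id | * Expr

Generating nonterminals: {Expr, Factor}.
Reachable from Expr after that: {Expr, Factor}.
Removed useless symbols: {Atom} and every production mentioning them.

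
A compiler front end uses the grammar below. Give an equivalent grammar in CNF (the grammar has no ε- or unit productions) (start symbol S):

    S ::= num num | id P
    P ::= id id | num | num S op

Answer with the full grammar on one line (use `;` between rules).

Introduce a nonterminal for each terminal appearing in a rule of length ≥ 2: X1 → num, X2 → id, X3 → op.
Binarize each right-hand side of length ≥ 3 by chaining fresh nonterminals (Y1, Y2, …): affected rules were P → X1 S X3.

S ::= X1 X1 | X2 P; P ::= X2 X2 | num | X1 Y1; X1 ::= num; X2 ::= id; X3 ::= op; Y1 ::= S X3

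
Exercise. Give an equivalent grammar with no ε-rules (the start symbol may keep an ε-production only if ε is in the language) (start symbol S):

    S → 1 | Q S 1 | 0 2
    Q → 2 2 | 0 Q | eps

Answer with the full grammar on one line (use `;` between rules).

Nullable nonterminals: {Q}.
ε ∉ L(G), so no ε-production is kept.
For each production, add variants omitting each subset of nullable occurrences: S → Q S 1 gives Q S 1 | S 1. Q → 0 Q gives 0 Q | 0.

S → 1 | Q S 1 | S 1 | 0 2; Q → 2 2 | 0 Q | 0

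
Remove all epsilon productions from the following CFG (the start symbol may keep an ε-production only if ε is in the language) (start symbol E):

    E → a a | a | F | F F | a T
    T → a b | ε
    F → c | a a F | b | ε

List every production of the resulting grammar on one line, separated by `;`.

E → a a | a | F | F F | a T | ε; T → a b; F → c | a a F | a a | b

The nullable symbols are {E, F, T}.
ε ∈ L(G) since E is nullable, so keep E → ε.
Add the nullable-subset variants: F → a a F gives a a F | a a.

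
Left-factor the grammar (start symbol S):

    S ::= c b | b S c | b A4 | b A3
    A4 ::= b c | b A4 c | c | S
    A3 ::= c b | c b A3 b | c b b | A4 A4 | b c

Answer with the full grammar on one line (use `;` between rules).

S has alternatives sharing prefix 'b': factor to S → b S' with S' → S c | A4 | A3.
A4 has alternatives sharing prefix 'b': factor to A4 → b A4' with A4' → c | A4 c.
A3 has alternatives sharing prefix 'c b': factor to A3 → c b A3' with A3' → ε | A3 b | b.

S ::= c b | b S'; A4 ::= c | S | b A4'; A3 ::= A4 A4 | b c | c b A3'; S' ::= S c | A4 | A3; A4' ::= c | A4 c; A3' ::= ε | A3 b | b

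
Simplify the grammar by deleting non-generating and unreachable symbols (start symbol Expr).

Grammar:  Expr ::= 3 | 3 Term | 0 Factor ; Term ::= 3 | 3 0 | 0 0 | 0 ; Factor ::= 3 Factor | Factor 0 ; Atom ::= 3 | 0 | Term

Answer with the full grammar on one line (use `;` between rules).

Generating nonterminals: {Atom, Expr, Term}.
Reachable from Expr after that: {Expr, Term}.
Removed useless symbols: {Atom, Factor} and every production mentioning them.

Expr ::= 3 | 3 Term; Term ::= 3 | 3 0 | 0 0 | 0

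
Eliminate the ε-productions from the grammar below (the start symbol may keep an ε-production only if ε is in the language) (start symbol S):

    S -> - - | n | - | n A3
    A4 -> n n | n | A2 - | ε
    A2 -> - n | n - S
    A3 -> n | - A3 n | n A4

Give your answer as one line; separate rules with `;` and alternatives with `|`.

The nullable symbols are {A4}.
ε ∉ L(G), so no ε-production is kept.

S -> - - | n | - | n A3; A4 -> n n | n | A2 -; A2 -> - n | n - S; A3 -> n | - A3 n | n A4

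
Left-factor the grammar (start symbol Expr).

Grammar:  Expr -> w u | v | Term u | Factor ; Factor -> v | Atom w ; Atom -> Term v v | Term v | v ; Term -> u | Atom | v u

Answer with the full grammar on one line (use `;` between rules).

Expr -> w u | v | Term u | Factor; Factor -> v | Atom w; Atom -> v | Term v Atom1; Term -> u | Atom | v u; Atom1 -> v | ε

Atom has alternatives sharing prefix 'Term v': factor to Atom → Term v Atom1 with Atom1 → v | ε.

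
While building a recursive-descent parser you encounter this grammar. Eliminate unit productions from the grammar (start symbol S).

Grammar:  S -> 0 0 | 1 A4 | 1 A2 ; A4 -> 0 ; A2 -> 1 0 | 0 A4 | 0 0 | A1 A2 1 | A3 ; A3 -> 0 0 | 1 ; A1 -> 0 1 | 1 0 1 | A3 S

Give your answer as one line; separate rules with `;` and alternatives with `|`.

S -> 0 0 | 1 A4 | 1 A2; A4 -> 0; A2 -> 1 0 | 0 A4 | 0 0 | A1 A2 1 | 1; A3 -> 0 0 | 1; A1 -> 0 1 | 1 0 1 | A3 S

Unit pairs: A2 ⇒* {A3}.
For each unit pair (A, B), copy every non-unit production of B to A, then drop all unit productions.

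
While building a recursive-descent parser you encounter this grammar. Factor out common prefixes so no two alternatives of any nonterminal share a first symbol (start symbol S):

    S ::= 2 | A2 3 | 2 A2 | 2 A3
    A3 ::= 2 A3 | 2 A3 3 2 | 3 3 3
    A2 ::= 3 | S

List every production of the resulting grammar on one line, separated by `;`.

S has alternatives sharing prefix '2': factor to S → 2 S' with S' → ε | A2 | A3.
A3 has alternatives sharing prefix '2 A3': factor to A3 → 2 A3 A3' with A3' → ε | 3 2.

S ::= A2 3 | 2 S'; A3 ::= 3 3 3 | 2 A3 A3'; A2 ::= 3 | S; S' ::= ε | A2 | A3; A3' ::= ε | 3 2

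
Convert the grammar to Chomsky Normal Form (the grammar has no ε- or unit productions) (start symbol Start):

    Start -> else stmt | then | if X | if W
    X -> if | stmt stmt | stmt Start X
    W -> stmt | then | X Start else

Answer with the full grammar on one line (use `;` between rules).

Start -> X1 X2 | then | X3 X | X3 W; X -> if | X2 X2 | X2 Y1; W -> stmt | then | X Y2; X1 -> else; X2 -> stmt; X3 -> if; Y1 -> Start X; Y2 -> Start X1

Introduce a nonterminal for each terminal appearing in a rule of length ≥ 2: X1 → else, X2 → stmt, X3 → if.
Binarize each right-hand side of length ≥ 3 by chaining fresh nonterminals (Y1, Y2, …): affected rules were X → X2 Start X; W → X Start X1.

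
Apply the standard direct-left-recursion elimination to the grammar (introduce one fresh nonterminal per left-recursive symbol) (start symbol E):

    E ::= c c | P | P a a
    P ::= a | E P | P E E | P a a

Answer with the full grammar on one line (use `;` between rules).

E ::= c c | P | P a a; P ::= a P' | E P P'; P' ::= E E P' | a a P' | ε

P is directly left-recursive.
For P: α = {E E, a a}, β = {a, E P}. Rewrite as P → β P' and P' → α P' | ε.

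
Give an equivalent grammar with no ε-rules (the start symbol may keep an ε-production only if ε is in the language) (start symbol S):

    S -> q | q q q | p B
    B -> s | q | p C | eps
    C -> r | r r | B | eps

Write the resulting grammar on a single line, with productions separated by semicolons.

Nullable nonterminals: {B, C}.
ε ∉ L(G), so no ε-production is kept.
Add the nullable-subset variants: S → p B gives p B | p. B → p C gives p C | p.

S -> q | q q q | p B | p; B -> s | q | p C | p; C -> r | r r | B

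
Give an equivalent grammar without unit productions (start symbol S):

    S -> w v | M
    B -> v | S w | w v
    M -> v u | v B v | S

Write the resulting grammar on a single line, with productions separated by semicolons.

Unit pairs: M ⇒* {S}; S ⇒* {M}.
For each unit pair (A, B), copy every non-unit production of B to A, then drop all unit productions.

S -> w v | v u | v B v; B -> v | S w | w v; M -> w v | v u | v B v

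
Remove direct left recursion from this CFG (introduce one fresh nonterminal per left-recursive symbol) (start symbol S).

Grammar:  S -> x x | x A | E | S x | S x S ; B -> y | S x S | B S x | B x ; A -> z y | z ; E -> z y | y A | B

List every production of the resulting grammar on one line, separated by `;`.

Directly left-recursive nonterminals: S, B.
For S: α = {x, x S}, β = {x x, x A, E}. Rewrite as S → β S' and S' → α S' | ε.
For B: α = {S x, x}, β = {y, S x S}. Rewrite as B → β B' and B' → α B' | ε.

S -> x x S' | x A S' | E S'; B -> y B' | S x S B'; A -> z y | z; E -> z y | y A | B; S' -> x S' | x S S' | eps; B' -> S x B' | x B' | eps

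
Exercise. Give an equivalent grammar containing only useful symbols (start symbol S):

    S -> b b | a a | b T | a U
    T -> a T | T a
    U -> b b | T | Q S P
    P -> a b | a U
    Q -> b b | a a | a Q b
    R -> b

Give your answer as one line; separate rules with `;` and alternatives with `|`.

Generating nonterminals: {P, Q, R, S, U}.
Reachable from S after that: {P, Q, S, U}.
Removed useless symbols: {R, T} and every production mentioning them.

S -> b b | a a | a U; U -> b b | Q S P; P -> a b | a U; Q -> b b | a a | a Q b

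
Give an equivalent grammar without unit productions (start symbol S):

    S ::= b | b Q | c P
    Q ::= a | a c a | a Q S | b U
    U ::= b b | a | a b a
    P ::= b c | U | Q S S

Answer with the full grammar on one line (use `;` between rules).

S ::= b | b Q | c P; Q ::= a | a c a | a Q S | b U; U ::= b b | a | a b a; P ::= b b | a | a b a | b c | Q S S

Unit pairs: P ⇒* {U}.
For each unit pair (A, B), copy every non-unit production of B to A, then drop all unit productions.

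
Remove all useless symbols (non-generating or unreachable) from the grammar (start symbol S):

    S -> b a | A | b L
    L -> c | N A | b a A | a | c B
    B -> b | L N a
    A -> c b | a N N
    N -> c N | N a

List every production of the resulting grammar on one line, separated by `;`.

S -> b a | A | b L; L -> c | b a A | a | c B; B -> b; A -> c b

Generating nonterminals: {A, B, L, S}.
Reachable from S after that: {A, B, L, S}.
Removed useless symbols: {N} and every production mentioning them.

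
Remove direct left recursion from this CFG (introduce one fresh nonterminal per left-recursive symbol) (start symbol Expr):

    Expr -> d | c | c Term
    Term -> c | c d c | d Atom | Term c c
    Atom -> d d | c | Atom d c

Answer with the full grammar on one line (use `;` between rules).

Expr -> d | c | c Term; Term -> c Term1 | c d c Term1 | d Atom Term1; Atom -> d d Atom1 | c Atom1; Term1 -> c c Term1 | ε; Atom1 -> d c Atom1 | ε

Left recursion appears on Term, Atom.
For Term: α = {c c}, β = {c, c d c, d Atom}. Rewrite as Term → β Term1 and Term1 → α Term1 | ε.
For Atom: α = {d c}, β = {d d, c}. Rewrite as Atom → β Atom1 and Atom1 → α Atom1 | ε.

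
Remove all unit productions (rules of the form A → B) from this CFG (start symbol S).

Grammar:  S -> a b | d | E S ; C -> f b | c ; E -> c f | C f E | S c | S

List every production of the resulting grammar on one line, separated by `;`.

S -> a b | d | E S; C -> f b | c; E -> c f | C f E | S c | a b | d | E S

Unit pairs: E ⇒* {S}.
For every A with A ⇒* B via unit rules, add B's non-unit alternatives to A; then delete every rule of the form X → Y.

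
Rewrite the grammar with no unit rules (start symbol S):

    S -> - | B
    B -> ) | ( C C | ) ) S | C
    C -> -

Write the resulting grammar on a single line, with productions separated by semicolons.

S -> ) | ( C C | ) ) S | -; B -> ) | ( C C | ) ) S | -; C -> -

Unit pairs: B ⇒* {C}; S ⇒* {B, C}.
Replace each nonterminal's rules with the union of the non-unit rules of every nonterminal it unit-derives.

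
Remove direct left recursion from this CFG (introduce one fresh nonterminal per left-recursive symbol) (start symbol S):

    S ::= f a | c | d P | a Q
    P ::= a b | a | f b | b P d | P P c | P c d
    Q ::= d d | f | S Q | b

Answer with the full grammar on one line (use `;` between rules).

P is directly left-recursive.
For P: α = {P c, c d}, β = {a b, a, f b, b P d}. Rewrite as P → β P' and P' → α P' | ε.

S ::= f a | c | d P | a Q; P ::= a b P' | a P' | f b P' | b P d P'; Q ::= d d | f | S Q | b; P' ::= P c P' | c d P' | eps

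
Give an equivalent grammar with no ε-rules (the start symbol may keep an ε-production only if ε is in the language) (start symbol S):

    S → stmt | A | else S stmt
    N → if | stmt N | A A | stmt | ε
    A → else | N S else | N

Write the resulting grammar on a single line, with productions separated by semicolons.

S → stmt | A | else S stmt | else stmt | ε; N → if | stmt N | stmt | A A | A; A → else | N S else | N else | S else | N

Nullable set = {A, N, S}.
ε ∈ L(G) since S is nullable, so keep S → ε.
Add the nullable-subset variants: S → else S stmt gives else S stmt | else stmt. N → stmt N gives stmt N | stmt. N → A A gives A A | A. A → N S else gives N S else | N else | S else.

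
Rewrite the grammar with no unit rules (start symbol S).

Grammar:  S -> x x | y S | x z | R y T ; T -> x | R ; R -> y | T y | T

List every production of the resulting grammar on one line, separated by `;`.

S -> x x | y S | x z | R y T; T -> y | T y | x; R -> y | T y | x

Unit pairs: R ⇒* {T}; T ⇒* {R}.
For each unit pair (A, B), copy every non-unit production of B to A, then drop all unit productions.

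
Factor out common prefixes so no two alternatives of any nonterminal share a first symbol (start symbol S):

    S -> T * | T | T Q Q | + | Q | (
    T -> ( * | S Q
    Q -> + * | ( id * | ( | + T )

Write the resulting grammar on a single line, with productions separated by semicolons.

S has alternatives sharing prefix 'T': factor to S → T S' with S' → * | ε | Q Q.
Q has alternatives sharing prefix '+': factor to Q → + Q' with Q' → * | T ).
Q has alternatives sharing prefix '(': factor to Q → ( Q'' with Q'' → id * | ε.

S -> + | Q | ( | T S'; T -> ( * | S Q; Q -> + Q' | ( Q''; S' -> * | ε | Q Q; Q' -> * | T ); Q'' -> id * | ε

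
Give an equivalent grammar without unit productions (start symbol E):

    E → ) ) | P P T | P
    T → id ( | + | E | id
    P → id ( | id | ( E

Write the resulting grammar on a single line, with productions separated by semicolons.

E → ) ) | P P T | id ( | id | ( E; T → ) ) | P P T | id ( | id | ( E | +; P → id ( | id | ( E

Unit pairs: E ⇒* {P}; T ⇒* {E, P}.
For every A with A ⇒* B via unit rules, add B's non-unit alternatives to A; then delete every rule of the form X → Y.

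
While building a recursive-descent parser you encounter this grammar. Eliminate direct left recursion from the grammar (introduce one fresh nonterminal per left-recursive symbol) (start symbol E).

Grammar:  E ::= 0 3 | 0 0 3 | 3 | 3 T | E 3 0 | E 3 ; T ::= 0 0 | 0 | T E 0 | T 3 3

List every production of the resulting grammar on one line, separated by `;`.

Directly left-recursive nonterminals: E, T.
For E: α = {3 0, 3}, β = {0 3, 0 0 3, 3, 3 T}. Rewrite as E → β E' and E' → α E' | ε.
For T: α = {E 0, 3 3}, β = {0 0, 0}. Rewrite as T → β T' and T' → α T' | ε.

E ::= 0 3 E' | 0 0 3 E' | 3 E' | 3 T E'; T ::= 0 0 T' | 0 T'; E' ::= 3 0 E' | 3 E' | ε; T' ::= E 0 T' | 3 3 T' | ε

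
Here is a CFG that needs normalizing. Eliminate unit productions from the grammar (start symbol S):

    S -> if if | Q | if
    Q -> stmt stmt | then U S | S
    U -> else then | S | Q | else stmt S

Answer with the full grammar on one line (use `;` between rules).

Unit pairs: Q ⇒* {S}; S ⇒* {Q}; U ⇒* {Q, S}.
For each unit pair (A, B), copy every non-unit production of B to A, then drop all unit productions.

S -> if if | if | stmt stmt | then U S; Q -> if if | if | stmt stmt | then U S; U -> else then | else stmt S | if if | if | stmt stmt | then U S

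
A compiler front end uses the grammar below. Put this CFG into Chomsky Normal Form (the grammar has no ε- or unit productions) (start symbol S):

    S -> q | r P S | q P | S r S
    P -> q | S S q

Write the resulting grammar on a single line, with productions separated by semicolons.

S -> q | X1 Y1 | X2 P | S Y2; P -> q | S Y3; X1 -> r; X2 -> q; Y1 -> P S; Y2 -> X1 S; Y3 -> S X2

Introduce a nonterminal for each terminal appearing in a rule of length ≥ 2: X1 → r, X2 → q.
Binarize each right-hand side of length ≥ 3 by chaining fresh nonterminals (Y1, Y2, …): affected rules were S → X1 P S; S → S X1 S; P → S S X2.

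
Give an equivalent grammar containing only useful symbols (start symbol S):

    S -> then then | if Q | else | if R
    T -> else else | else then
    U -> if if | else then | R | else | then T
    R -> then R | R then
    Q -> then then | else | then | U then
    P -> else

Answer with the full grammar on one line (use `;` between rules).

S -> then then | if Q | else; T -> else else | else then; U -> if if | else then | else | then T; Q -> then then | else | then | U then

Generating nonterminals: {P, Q, S, T, U}.
Reachable from S after that: {Q, S, T, U}.
Removed useless symbols: {P, R} and every production mentioning them.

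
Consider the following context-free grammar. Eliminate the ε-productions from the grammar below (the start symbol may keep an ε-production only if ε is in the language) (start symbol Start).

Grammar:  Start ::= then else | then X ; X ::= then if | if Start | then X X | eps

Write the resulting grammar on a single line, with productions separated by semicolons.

The nullable symbols are {X}.
ε ∉ L(G), so no ε-production is kept.
For each production, add variants omitting each subset of nullable occurrences: Start → then X gives then X | then. X → then X X gives then X X | then X | then.

Start ::= then else | then X | then; X ::= then if | if Start | then X X | then X | then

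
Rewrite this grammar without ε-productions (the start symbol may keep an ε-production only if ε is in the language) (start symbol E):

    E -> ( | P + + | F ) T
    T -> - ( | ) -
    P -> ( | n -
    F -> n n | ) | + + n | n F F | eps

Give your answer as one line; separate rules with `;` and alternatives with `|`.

E -> ( | P + + | F ) T | ) T; T -> - ( | ) -; P -> ( | n -; F -> n n | ) | + + n | n F F | n F | n

The nullable symbols are {F}.
ε ∉ L(G), so no ε-production is kept.
Add the nullable-subset variants: E → F ) T gives F ) T | ) T. F → n F F gives n F F | n F | n.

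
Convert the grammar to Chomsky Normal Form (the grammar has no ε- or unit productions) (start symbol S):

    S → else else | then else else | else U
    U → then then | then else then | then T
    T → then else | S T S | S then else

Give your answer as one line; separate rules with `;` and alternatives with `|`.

S → X1 X1 | X2 Y1 | X1 U; U → X2 X2 | X2 Y2 | X2 T; T → X2 X1 | S Y3 | S Y4; X1 → else; X2 → then; Y1 → X1 X1; Y2 → X1 X2; Y3 → T S; Y4 → X2 X1

Introduce a nonterminal for each terminal appearing in a rule of length ≥ 2: X1 → else, X2 → then.
Binarize each right-hand side of length ≥ 3 by chaining fresh nonterminals (Y1, Y2, …): affected rules were S → X2 X1 X1; U → X2 X1 X2; T → S T S; T → S X2 X1.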